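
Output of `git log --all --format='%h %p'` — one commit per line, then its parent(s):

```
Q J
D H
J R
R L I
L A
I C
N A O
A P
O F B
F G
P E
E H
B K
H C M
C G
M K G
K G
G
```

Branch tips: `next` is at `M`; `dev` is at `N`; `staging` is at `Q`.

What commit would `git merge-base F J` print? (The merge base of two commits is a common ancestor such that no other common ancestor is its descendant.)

G

Ancestors of F: {F, G}.
Ancestors of J: {A, C, E, G, H, I, J, K, L, M, P, R}.
Common ancestors: {G}.
The only common ancestor is G, so it is the merge base.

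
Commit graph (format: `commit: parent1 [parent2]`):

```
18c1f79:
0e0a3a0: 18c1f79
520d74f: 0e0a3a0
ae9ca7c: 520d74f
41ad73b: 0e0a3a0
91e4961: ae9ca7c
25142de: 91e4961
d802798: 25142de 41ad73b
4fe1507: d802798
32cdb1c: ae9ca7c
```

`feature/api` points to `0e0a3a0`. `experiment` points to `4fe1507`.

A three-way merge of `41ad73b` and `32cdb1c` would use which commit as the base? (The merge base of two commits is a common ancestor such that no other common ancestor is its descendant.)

0e0a3a0

Ancestors of 41ad73b: {0e0a3a0, 18c1f79, 41ad73b}.
Ancestors of 32cdb1c: {0e0a3a0, 18c1f79, 32cdb1c, 520d74f, ae9ca7c}.
Common ancestors: {0e0a3a0, 18c1f79}.
Among these, 0e0a3a0 is not an ancestor of any other common ancestor — it is the merge base.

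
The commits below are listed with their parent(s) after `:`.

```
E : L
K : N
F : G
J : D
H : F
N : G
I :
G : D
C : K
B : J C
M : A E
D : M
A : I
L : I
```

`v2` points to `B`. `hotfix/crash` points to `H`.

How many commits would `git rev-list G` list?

7

Walking parent pointers from G: reachable set = {A, D, E, G, I, L, M}.
That is 7 commits.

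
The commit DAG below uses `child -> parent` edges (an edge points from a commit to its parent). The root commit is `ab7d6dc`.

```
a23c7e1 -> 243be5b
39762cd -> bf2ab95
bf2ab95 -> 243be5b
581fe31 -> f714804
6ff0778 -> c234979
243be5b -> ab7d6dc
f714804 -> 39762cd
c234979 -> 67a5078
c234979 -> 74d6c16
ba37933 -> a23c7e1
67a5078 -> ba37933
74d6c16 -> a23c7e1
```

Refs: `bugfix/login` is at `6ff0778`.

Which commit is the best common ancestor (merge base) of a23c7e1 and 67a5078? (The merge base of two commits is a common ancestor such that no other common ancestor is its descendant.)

Ancestors of a23c7e1: {243be5b, a23c7e1, ab7d6dc}.
Ancestors of 67a5078: {243be5b, 67a5078, a23c7e1, ab7d6dc, ba37933}.
Common ancestors: {243be5b, a23c7e1, ab7d6dc}.
Among these, a23c7e1 is not an ancestor of any other common ancestor — it is the merge base.

a23c7e1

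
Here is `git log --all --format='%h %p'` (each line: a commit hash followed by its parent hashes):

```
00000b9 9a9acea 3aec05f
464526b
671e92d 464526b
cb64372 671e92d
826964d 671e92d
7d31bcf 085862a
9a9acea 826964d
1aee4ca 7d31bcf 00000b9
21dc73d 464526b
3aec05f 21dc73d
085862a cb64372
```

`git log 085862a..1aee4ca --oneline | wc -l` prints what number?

Reachable from 1aee4ca: {00000b9, 085862a, 1aee4ca, 21dc73d, 3aec05f, 464526b, 671e92d, 7d31bcf, 826964d, 9a9acea, cb64372}.
Reachable from 085862a: {085862a, 464526b, 671e92d, cb64372}.
In 1aee4ca's history but not 085862a's: {00000b9, 1aee4ca, 21dc73d, 3aec05f, 7d31bcf, 826964d, 9a9acea} — 7 commits.

7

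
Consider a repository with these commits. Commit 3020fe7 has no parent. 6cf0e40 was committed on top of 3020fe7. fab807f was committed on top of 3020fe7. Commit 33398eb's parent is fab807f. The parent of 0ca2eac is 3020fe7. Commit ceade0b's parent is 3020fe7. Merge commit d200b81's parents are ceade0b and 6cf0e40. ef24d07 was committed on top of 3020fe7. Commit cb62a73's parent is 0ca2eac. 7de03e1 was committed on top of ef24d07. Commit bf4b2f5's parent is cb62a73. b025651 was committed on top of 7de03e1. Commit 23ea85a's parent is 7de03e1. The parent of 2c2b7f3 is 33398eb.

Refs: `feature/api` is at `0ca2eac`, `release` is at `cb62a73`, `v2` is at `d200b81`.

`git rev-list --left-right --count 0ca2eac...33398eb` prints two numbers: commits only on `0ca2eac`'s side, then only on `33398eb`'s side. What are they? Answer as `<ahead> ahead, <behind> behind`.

Reachable from 0ca2eac: {0ca2eac, 3020fe7}.
Reachable from 33398eb: {3020fe7, 33398eb, fab807f}.
Only in 0ca2eac's history (ahead): {0ca2eac} — 1.
Only in 33398eb's history (behind): {33398eb, fab807f} — 2.

1 ahead, 2 behind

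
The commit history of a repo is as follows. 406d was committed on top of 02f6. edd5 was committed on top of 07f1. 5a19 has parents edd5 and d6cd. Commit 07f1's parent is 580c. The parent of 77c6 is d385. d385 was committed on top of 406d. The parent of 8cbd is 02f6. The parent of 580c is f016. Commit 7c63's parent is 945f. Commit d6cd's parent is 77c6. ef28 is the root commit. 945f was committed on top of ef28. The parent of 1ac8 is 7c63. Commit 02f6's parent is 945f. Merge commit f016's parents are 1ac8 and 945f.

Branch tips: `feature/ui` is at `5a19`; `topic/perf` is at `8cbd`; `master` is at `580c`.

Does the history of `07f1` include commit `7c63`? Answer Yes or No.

Yes

Ancestors of 07f1 (commits reachable by following parents): {07f1, 1ac8, 580c, 7c63, 945f, ef28, f016}.
7c63 is in that set, so it is an ancestor of 07f1.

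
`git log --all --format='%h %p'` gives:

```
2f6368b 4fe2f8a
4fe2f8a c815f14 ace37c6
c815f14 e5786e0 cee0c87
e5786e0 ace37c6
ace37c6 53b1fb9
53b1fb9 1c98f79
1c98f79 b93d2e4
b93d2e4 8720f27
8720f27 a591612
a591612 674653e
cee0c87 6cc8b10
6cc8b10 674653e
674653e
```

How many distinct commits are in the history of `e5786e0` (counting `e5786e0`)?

8

Walking parent pointers from e5786e0: reachable set = {1c98f79, 53b1fb9, 674653e, 8720f27, a591612, ace37c6, b93d2e4, e5786e0}.
That is 8 commits.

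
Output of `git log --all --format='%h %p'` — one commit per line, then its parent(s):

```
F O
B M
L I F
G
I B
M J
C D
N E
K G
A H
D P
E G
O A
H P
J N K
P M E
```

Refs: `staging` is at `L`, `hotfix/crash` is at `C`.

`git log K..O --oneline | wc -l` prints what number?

8

Reachable from O: {A, E, G, H, J, K, M, N, O, P}.
Reachable from K: {G, K}.
In O's history but not K's: {A, E, H, J, M, N, O, P} — 8 commits.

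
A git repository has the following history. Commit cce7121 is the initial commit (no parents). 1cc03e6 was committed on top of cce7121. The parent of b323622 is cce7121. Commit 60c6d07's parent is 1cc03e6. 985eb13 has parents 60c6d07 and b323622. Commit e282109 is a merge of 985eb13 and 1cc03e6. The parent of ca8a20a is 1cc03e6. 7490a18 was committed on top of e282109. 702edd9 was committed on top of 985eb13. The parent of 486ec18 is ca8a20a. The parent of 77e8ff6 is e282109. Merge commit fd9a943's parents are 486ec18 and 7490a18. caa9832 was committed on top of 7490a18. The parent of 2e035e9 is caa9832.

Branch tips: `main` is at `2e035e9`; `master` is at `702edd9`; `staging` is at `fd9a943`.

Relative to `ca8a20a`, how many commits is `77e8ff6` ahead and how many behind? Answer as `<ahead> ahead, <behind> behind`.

5 ahead, 1 behind

Reachable from 77e8ff6: {1cc03e6, 60c6d07, 77e8ff6, 985eb13, b323622, cce7121, e282109}.
Reachable from ca8a20a: {1cc03e6, ca8a20a, cce7121}.
Only in 77e8ff6's history (ahead): {60c6d07, 77e8ff6, 985eb13, b323622, e282109} — 5.
Only in ca8a20a's history (behind): {ca8a20a} — 1.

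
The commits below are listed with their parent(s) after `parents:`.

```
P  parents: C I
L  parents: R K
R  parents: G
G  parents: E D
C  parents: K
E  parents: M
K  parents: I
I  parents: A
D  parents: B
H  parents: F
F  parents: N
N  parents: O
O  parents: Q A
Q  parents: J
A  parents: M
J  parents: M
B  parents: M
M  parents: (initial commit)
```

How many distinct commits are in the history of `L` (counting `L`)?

Walking parent pointers from L: reachable set = {A, B, D, E, G, I, K, L, M, R}.
That is 10 commits.

10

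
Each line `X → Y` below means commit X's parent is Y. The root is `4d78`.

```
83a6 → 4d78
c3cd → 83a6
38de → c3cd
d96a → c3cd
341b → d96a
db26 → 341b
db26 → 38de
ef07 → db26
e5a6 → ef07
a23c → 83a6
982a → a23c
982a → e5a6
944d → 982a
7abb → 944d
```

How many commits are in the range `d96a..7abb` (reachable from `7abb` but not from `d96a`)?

Reachable from 7abb: {341b, 38de, 4d78, 7abb, 83a6, 944d, 982a, a23c, c3cd, d96a, db26, e5a6, ef07}.
Reachable from d96a: {4d78, 83a6, c3cd, d96a}.
In 7abb's history but not d96a's: {341b, 38de, 7abb, 944d, 982a, a23c, db26, e5a6, ef07} — 9 commits.

9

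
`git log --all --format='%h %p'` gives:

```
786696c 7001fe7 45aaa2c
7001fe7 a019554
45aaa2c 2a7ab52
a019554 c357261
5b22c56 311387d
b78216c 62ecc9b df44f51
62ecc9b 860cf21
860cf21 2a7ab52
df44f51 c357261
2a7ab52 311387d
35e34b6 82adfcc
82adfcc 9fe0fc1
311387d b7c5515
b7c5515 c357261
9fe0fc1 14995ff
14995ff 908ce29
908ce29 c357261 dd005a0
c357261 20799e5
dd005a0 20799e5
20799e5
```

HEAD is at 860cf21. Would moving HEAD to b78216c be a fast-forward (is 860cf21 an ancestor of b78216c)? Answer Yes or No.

A fast-forward from 860cf21 to b78216c is possible iff 860cf21 is an ancestor of b78216c.
Ancestors of b78216c: {20799e5, 2a7ab52, 311387d, 62ecc9b, 860cf21, b78216c, b7c5515, c357261, df44f51}.
860cf21 is among them, so fast-forward is possible.

Yes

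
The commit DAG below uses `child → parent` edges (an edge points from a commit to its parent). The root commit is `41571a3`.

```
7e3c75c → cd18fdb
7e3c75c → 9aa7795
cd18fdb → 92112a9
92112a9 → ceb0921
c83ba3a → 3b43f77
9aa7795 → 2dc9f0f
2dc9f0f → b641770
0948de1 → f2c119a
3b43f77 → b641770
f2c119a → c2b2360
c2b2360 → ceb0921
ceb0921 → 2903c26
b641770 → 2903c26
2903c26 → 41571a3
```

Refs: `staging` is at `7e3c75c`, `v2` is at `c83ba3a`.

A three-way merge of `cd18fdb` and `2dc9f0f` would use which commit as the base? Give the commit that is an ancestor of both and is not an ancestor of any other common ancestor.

Ancestors of cd18fdb: {2903c26, 41571a3, 92112a9, cd18fdb, ceb0921}.
Ancestors of 2dc9f0f: {2903c26, 2dc9f0f, 41571a3, b641770}.
Common ancestors: {2903c26, 41571a3}.
Among these, 2903c26 is not an ancestor of any other common ancestor — it is the merge base.

2903c26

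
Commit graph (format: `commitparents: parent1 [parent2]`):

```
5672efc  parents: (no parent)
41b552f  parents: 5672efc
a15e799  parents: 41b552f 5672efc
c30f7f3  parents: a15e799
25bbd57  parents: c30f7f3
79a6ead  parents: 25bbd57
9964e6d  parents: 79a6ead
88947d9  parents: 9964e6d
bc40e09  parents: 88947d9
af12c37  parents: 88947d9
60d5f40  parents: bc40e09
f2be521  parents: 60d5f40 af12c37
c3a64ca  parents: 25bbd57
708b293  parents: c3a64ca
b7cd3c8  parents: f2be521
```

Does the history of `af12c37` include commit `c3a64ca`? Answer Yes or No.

Ancestors of af12c37: {25bbd57, 41b552f, 5672efc, 79a6ead, 88947d9, 9964e6d, a15e799, af12c37, c30f7f3}.
c3a64ca is not in that set, so it is not an ancestor of af12c37.

No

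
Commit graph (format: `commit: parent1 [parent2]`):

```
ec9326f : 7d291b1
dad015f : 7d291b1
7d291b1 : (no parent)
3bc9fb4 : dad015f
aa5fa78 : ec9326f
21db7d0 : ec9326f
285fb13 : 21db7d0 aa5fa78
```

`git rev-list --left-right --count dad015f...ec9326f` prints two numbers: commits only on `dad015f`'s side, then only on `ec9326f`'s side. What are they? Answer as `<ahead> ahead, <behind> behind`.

1 ahead, 1 behind

Reachable from dad015f: {7d291b1, dad015f}.
Reachable from ec9326f: {7d291b1, ec9326f}.
Only in dad015f's history (ahead): {dad015f} — 1.
Only in ec9326f's history (behind): {ec9326f} — 1.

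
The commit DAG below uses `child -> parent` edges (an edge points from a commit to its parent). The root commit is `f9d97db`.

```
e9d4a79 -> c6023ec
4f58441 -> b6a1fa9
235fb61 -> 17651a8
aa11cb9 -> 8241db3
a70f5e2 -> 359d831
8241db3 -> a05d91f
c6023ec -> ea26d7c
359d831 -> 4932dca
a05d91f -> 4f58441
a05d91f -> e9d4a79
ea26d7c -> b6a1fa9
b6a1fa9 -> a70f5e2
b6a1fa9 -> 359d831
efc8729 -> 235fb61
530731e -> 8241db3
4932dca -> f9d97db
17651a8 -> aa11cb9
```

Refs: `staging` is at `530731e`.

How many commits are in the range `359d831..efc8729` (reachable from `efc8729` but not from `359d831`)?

Reachable from efc8729: {17651a8, 235fb61, 359d831, 4932dca, 4f58441, 8241db3, a05d91f, a70f5e2, aa11cb9, b6a1fa9, c6023ec, e9d4a79, ea26d7c, efc8729, f9d97db}.
Reachable from 359d831: {359d831, 4932dca, f9d97db}.
In efc8729's history but not 359d831's: {17651a8, 235fb61, 4f58441, 8241db3, a05d91f, a70f5e2, aa11cb9, b6a1fa9, c6023ec, e9d4a79, ea26d7c, efc8729} — 12 commits.

12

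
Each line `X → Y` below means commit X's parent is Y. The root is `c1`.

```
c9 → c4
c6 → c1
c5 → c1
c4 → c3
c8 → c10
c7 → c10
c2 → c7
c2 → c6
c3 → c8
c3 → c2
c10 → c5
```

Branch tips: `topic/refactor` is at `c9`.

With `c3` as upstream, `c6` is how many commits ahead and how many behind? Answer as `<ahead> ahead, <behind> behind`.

0 ahead, 6 behind

Reachable from c6: {c1, c6}.
Reachable from c3: {c1, c10, c2, c3, c5, c6, c7, c8}.
Only in c6's history (ahead): {} — 0.
Only in c3's history (behind): {c10, c2, c3, c5, c7, c8} — 6.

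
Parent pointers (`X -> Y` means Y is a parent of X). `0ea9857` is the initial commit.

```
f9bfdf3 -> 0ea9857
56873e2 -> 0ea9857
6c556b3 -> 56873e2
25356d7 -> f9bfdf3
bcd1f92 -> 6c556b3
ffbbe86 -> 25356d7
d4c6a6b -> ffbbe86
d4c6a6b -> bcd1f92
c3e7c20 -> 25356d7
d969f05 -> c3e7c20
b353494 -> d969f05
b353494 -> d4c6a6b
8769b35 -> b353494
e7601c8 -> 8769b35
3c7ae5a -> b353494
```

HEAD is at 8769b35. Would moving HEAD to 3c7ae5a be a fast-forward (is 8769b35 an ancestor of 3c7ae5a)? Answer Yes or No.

No

A fast-forward from 8769b35 to 3c7ae5a is possible iff 8769b35 is an ancestor of 3c7ae5a.
Ancestors of 3c7ae5a: {0ea9857, 25356d7, 3c7ae5a, 56873e2, 6c556b3, b353494, bcd1f92, c3e7c20, d4c6a6b, d969f05, f9bfdf3, ffbbe86}.
8769b35 is not among them, so fast-forward is not possible.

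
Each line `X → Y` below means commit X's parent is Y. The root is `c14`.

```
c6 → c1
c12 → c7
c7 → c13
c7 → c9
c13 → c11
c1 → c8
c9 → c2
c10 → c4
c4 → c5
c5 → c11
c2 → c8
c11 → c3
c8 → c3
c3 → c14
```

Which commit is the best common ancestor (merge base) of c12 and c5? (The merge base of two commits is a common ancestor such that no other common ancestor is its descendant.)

c11

Ancestors of c12: {c11, c12, c13, c14, c2, c3, c7, c8, c9}.
Ancestors of c5: {c11, c14, c3, c5}.
Common ancestors: {c11, c14, c3}.
Among these, c11 is not an ancestor of any other common ancestor — it is the merge base.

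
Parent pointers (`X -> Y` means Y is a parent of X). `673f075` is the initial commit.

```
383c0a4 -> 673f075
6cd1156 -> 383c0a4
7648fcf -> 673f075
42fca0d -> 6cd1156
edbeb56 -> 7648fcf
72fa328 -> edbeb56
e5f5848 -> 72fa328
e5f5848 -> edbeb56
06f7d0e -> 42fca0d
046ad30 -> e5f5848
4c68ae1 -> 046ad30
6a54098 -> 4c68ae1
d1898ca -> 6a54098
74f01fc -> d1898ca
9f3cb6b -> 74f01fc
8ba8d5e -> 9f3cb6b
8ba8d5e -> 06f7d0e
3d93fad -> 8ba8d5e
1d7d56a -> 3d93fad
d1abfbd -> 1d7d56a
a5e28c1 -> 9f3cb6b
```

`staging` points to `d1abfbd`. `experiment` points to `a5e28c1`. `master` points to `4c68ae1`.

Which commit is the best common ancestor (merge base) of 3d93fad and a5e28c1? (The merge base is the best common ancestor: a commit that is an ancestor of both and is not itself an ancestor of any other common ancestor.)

Ancestors of 3d93fad: {046ad30, 06f7d0e, 383c0a4, 3d93fad, 42fca0d, 4c68ae1, 673f075, 6a54098, 6cd1156, 72fa328, 74f01fc, 7648fcf, 8ba8d5e, 9f3cb6b, d1898ca, e5f5848, edbeb56}.
Ancestors of a5e28c1: {046ad30, 4c68ae1, 673f075, 6a54098, 72fa328, 74f01fc, 7648fcf, 9f3cb6b, a5e28c1, d1898ca, e5f5848, edbeb56}.
Common ancestors: {046ad30, 4c68ae1, 673f075, 6a54098, 72fa328, 74f01fc, 7648fcf, 9f3cb6b, d1898ca, e5f5848, edbeb56}.
Among these, 9f3cb6b is not an ancestor of any other common ancestor — it is the merge base.

9f3cb6b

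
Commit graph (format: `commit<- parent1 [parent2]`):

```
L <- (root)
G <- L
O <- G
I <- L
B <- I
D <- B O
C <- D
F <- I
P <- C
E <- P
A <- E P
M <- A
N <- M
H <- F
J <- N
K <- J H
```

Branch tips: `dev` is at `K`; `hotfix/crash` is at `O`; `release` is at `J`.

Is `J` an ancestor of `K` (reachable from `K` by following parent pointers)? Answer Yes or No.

Yes

Ancestors of K (commits reachable by following parents): {A, B, C, D, E, F, G, H, I, J, K, L, M, N, O, P}.
J is in that set, so it is an ancestor of K.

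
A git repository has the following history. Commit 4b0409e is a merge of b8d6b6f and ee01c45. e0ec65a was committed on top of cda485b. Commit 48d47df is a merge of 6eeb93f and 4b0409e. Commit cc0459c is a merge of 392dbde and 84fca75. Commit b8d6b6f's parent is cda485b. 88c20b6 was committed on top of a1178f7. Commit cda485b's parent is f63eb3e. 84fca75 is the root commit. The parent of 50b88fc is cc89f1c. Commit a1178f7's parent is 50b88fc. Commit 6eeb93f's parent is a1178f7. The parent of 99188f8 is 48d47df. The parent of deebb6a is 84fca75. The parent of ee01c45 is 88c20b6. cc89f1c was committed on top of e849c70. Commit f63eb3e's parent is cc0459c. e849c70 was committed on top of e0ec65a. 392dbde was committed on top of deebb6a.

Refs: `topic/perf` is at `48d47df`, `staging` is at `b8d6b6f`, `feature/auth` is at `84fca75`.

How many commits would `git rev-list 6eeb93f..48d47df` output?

5

Reachable from 48d47df: {392dbde, 48d47df, 4b0409e, 50b88fc, 6eeb93f, 84fca75, 88c20b6, a1178f7, b8d6b6f, cc0459c, cc89f1c, cda485b, deebb6a, e0ec65a, e849c70, ee01c45, f63eb3e}.
Reachable from 6eeb93f: {392dbde, 50b88fc, 6eeb93f, 84fca75, a1178f7, cc0459c, cc89f1c, cda485b, deebb6a, e0ec65a, e849c70, f63eb3e}.
In 48d47df's history but not 6eeb93f's: {48d47df, 4b0409e, 88c20b6, b8d6b6f, ee01c45} — 5 commits.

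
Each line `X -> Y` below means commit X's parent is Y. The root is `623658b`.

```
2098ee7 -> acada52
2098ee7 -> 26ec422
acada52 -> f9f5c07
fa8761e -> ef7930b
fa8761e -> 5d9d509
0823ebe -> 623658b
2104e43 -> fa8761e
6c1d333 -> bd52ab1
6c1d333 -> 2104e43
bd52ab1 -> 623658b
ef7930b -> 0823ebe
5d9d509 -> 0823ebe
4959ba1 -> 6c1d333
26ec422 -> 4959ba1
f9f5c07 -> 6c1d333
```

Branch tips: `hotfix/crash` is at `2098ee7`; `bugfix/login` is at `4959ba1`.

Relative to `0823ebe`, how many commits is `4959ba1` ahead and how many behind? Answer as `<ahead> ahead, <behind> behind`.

7 ahead, 0 behind

Reachable from 4959ba1: {0823ebe, 2104e43, 4959ba1, 5d9d509, 623658b, 6c1d333, bd52ab1, ef7930b, fa8761e}.
Reachable from 0823ebe: {0823ebe, 623658b}.
Only in 4959ba1's history (ahead): {2104e43, 4959ba1, 5d9d509, 6c1d333, bd52ab1, ef7930b, fa8761e} — 7.
Only in 0823ebe's history (behind): {} — 0.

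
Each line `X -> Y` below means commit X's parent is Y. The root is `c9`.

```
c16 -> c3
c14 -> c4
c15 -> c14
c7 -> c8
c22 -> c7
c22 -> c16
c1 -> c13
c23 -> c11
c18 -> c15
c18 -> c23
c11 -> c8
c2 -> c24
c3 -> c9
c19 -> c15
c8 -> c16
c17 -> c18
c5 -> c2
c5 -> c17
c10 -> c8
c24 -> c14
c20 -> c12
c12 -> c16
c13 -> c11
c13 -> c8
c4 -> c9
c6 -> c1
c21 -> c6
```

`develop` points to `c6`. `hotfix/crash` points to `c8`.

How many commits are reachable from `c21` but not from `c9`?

Reachable from c21: {c1, c11, c13, c16, c21, c3, c6, c8, c9}.
Reachable from c9: {c9}.
In c21's history but not c9's: {c1, c11, c13, c16, c21, c3, c6, c8} — 8 commits.

8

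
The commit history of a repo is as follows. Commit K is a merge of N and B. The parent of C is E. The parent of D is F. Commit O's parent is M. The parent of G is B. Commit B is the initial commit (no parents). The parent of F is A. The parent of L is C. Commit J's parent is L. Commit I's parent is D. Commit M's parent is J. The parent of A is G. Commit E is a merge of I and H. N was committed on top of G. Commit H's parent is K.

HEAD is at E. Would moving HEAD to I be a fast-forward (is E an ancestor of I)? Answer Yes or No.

No

A fast-forward from E to I is possible iff E is an ancestor of I.
Ancestors of I: {A, B, D, F, G, I}.
E is not among them, so fast-forward is not possible.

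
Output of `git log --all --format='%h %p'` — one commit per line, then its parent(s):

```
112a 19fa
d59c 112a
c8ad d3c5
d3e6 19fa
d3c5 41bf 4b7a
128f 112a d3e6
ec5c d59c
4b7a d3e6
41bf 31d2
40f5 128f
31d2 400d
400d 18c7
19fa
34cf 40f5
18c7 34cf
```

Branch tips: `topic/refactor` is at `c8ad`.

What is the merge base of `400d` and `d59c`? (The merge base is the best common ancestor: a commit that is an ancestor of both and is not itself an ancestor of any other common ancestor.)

112a

Ancestors of 400d: {112a, 128f, 18c7, 19fa, 34cf, 400d, 40f5, d3e6}.
Ancestors of d59c: {112a, 19fa, d59c}.
Common ancestors: {112a, 19fa}.
Among these, 112a is not an ancestor of any other common ancestor — it is the merge base.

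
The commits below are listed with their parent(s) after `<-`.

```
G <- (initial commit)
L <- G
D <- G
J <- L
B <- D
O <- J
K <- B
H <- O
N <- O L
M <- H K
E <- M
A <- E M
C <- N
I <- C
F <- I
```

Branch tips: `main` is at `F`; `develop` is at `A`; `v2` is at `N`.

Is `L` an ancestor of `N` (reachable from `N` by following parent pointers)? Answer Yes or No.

Yes

Ancestors of N (commits reachable by following parents): {G, J, L, N, O}.
L is in that set, so it is an ancestor of N.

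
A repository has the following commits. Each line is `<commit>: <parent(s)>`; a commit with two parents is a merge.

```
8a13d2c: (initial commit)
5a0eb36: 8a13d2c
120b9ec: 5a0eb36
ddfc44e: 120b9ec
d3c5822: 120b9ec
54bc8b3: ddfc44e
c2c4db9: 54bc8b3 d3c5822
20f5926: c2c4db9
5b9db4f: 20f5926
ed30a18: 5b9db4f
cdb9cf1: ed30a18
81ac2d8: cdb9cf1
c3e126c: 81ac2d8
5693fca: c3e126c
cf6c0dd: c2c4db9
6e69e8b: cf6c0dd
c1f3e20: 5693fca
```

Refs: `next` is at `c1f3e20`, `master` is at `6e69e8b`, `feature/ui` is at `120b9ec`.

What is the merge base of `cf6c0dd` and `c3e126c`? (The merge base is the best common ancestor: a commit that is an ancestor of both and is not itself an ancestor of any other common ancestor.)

Ancestors of cf6c0dd: {120b9ec, 54bc8b3, 5a0eb36, 8a13d2c, c2c4db9, cf6c0dd, d3c5822, ddfc44e}.
Ancestors of c3e126c: {120b9ec, 20f5926, 54bc8b3, 5a0eb36, 5b9db4f, 81ac2d8, 8a13d2c, c2c4db9, c3e126c, cdb9cf1, d3c5822, ddfc44e, ed30a18}.
Common ancestors: {120b9ec, 54bc8b3, 5a0eb36, 8a13d2c, c2c4db9, d3c5822, ddfc44e}.
Among these, c2c4db9 is not an ancestor of any other common ancestor — it is the merge base.

c2c4db9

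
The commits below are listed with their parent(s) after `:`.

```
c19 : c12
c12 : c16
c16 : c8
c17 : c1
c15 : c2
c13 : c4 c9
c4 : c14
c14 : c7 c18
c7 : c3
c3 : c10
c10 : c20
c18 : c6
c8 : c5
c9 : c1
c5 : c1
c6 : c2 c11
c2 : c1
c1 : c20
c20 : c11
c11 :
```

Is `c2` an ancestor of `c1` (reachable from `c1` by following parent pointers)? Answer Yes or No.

No

Ancestors of c1: {c1, c11, c20}.
c2 is not in that set, so it is not an ancestor of c1.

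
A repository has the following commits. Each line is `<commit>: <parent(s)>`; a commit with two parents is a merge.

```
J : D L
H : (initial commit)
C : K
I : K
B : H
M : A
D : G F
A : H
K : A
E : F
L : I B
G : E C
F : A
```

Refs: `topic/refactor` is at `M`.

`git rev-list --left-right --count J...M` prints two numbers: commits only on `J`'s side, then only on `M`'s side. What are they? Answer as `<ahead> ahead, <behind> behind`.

10 ahead, 1 behind

Reachable from J: {A, B, C, D, E, F, G, H, I, J, K, L}.
Reachable from M: {A, H, M}.
Only in J's history (ahead): {B, C, D, E, F, G, I, J, K, L} — 10.
Only in M's history (behind): {M} — 1.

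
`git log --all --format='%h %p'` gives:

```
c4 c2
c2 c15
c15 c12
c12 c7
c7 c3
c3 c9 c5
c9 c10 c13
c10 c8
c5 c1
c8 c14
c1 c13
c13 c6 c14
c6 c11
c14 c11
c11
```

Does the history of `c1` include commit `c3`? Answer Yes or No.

Ancestors of c1: {c1, c11, c13, c14, c6}.
c3 is not in that set, so it is not an ancestor of c1.

No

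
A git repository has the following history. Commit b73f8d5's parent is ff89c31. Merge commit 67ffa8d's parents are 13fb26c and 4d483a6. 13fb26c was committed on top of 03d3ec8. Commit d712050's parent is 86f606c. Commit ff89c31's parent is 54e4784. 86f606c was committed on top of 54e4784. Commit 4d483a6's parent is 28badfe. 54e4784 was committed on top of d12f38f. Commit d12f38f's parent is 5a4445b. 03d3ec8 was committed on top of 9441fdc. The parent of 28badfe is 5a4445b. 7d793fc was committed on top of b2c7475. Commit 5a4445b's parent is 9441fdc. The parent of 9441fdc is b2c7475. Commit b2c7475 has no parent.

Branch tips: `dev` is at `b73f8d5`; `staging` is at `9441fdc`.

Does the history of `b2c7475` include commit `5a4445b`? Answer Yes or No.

No

Ancestors of b2c7475: {b2c7475}.
5a4445b is not in that set, so it is not an ancestor of b2c7475.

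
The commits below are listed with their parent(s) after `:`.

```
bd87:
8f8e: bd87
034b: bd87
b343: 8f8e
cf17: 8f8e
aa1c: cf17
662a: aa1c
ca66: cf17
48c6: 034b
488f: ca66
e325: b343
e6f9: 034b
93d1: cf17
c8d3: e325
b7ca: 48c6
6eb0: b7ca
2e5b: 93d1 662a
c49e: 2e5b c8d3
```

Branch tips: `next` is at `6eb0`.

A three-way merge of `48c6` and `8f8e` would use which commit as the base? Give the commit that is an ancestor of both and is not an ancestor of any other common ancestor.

bd87

Ancestors of 48c6: {034b, 48c6, bd87}.
Ancestors of 8f8e: {8f8e, bd87}.
Common ancestors: {bd87}.
The only common ancestor is bd87, so it is the merge base.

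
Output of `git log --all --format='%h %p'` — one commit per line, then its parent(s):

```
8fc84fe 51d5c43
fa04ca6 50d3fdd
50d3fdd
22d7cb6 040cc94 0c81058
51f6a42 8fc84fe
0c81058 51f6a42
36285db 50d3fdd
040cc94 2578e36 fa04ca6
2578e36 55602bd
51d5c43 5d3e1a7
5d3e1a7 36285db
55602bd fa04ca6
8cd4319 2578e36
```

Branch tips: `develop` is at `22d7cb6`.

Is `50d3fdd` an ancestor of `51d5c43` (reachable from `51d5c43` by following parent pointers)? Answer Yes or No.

Ancestors of 51d5c43 (commits reachable by following parents): {36285db, 50d3fdd, 51d5c43, 5d3e1a7}.
50d3fdd is in that set, so it is an ancestor of 51d5c43.

Yes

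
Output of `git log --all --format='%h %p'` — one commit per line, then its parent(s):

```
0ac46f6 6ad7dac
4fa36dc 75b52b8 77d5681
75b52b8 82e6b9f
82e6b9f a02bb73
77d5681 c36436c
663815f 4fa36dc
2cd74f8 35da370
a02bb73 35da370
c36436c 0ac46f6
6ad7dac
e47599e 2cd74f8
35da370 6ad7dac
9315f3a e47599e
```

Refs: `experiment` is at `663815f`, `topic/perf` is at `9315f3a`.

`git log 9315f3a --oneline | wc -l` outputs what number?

5

Walking parent pointers from 9315f3a: reachable set = {2cd74f8, 35da370, 6ad7dac, 9315f3a, e47599e}.
That is 5 commits.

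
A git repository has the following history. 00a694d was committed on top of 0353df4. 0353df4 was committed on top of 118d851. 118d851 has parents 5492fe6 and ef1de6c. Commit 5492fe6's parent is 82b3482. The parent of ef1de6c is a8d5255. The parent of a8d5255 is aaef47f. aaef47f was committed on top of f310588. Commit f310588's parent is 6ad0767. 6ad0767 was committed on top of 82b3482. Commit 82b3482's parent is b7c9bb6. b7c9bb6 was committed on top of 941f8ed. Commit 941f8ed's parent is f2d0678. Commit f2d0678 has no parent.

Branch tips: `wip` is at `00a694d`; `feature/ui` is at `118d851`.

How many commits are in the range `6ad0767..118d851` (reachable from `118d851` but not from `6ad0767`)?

Reachable from 118d851: {118d851, 5492fe6, 6ad0767, 82b3482, 941f8ed, a8d5255, aaef47f, b7c9bb6, ef1de6c, f2d0678, f310588}.
Reachable from 6ad0767: {6ad0767, 82b3482, 941f8ed, b7c9bb6, f2d0678}.
In 118d851's history but not 6ad0767's: {118d851, 5492fe6, a8d5255, aaef47f, ef1de6c, f310588} — 6 commits.

6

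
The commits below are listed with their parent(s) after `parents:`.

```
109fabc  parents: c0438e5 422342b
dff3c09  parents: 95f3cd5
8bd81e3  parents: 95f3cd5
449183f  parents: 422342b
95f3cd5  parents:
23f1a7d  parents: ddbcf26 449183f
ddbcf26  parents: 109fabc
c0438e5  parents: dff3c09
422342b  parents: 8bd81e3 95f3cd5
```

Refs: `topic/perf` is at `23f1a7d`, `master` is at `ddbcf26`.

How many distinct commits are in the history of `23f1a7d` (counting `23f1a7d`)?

Walking parent pointers from 23f1a7d: reachable set = {109fabc, 23f1a7d, 422342b, 449183f, 8bd81e3, 95f3cd5, c0438e5, ddbcf26, dff3c09}.
That is 9 commits.

9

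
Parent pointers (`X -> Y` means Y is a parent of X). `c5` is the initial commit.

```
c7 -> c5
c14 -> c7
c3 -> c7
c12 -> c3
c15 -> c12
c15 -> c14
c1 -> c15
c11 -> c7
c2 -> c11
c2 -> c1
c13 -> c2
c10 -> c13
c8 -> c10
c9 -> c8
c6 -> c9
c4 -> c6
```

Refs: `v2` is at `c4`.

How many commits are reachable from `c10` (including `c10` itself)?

11

Walking parent pointers from c10: reachable set = {c1, c10, c11, c12, c13, c14, c15, c2, c3, c5, c7}.
That is 11 commits.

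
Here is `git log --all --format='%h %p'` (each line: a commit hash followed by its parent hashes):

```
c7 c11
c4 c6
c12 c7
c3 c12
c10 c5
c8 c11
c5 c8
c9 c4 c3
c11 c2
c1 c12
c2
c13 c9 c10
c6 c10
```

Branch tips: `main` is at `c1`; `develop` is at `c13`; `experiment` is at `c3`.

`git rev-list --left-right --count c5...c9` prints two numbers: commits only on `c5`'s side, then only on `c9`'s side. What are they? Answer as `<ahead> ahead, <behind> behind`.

Reachable from c5: {c11, c2, c5, c8}.
Reachable from c9: {c10, c11, c12, c2, c3, c4, c5, c6, c7, c8, c9}.
Only in c5's history (ahead): {} — 0.
Only in c9's history (behind): {c10, c12, c3, c4, c6, c7, c9} — 7.

0 ahead, 7 behind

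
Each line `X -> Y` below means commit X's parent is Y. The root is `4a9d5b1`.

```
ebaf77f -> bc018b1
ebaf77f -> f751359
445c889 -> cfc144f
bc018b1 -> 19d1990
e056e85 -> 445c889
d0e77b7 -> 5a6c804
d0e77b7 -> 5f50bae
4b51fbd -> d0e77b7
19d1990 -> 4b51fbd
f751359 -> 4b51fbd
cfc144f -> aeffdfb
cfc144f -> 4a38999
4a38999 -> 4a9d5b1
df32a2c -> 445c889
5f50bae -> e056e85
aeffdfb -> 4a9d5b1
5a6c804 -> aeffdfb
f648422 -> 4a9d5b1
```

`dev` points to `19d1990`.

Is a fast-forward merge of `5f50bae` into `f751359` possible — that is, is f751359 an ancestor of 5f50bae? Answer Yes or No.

A fast-forward from f751359 to 5f50bae is possible iff f751359 is an ancestor of 5f50bae.
Ancestors of 5f50bae: {445c889, 4a38999, 4a9d5b1, 5f50bae, aeffdfb, cfc144f, e056e85}.
f751359 is not among them, so fast-forward is not possible.

No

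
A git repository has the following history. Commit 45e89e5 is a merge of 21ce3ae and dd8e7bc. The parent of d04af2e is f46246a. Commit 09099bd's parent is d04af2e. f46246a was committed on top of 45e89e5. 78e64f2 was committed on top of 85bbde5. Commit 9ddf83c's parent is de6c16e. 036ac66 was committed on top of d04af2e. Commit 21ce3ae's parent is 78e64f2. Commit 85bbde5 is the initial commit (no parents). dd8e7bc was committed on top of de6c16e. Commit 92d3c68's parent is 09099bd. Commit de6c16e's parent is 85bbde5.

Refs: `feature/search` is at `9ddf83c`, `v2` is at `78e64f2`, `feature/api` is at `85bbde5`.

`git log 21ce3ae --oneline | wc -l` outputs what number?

Walking parent pointers from 21ce3ae: reachable set = {21ce3ae, 78e64f2, 85bbde5}.
That is 3 commits.

3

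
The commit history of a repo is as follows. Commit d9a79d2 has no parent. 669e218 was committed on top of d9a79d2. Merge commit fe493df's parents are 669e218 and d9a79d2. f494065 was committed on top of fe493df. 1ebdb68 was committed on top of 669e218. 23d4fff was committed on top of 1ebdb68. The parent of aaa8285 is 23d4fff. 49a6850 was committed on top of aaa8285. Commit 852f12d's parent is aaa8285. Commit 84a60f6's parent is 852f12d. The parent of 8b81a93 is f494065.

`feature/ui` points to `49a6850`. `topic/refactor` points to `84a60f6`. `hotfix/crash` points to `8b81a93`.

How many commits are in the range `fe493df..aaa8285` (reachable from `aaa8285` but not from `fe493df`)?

Reachable from aaa8285: {1ebdb68, 23d4fff, 669e218, aaa8285, d9a79d2}.
Reachable from fe493df: {669e218, d9a79d2, fe493df}.
In aaa8285's history but not fe493df's: {1ebdb68, 23d4fff, aaa8285} — 3 commits.

3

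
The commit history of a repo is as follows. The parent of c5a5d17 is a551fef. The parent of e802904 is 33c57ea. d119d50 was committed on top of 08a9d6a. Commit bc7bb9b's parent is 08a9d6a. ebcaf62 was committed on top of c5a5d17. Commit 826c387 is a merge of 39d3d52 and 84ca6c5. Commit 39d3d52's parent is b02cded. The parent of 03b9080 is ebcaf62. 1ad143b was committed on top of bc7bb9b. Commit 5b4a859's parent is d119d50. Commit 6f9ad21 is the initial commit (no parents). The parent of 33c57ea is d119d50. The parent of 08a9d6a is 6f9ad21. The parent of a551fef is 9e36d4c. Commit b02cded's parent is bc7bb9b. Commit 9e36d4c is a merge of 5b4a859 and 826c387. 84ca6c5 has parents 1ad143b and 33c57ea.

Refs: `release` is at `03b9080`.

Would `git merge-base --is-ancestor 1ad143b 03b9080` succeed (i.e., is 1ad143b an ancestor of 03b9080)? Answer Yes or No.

Yes

Ancestors of 03b9080 (commits reachable by following parents): {03b9080, 08a9d6a, 1ad143b, 33c57ea, 39d3d52, 5b4a859, 6f9ad21, 826c387, 84ca6c5, 9e36d4c, a551fef, b02cded, bc7bb9b, c5a5d17, d119d50, ebcaf62}.
1ad143b is in that set, so it is an ancestor of 03b9080.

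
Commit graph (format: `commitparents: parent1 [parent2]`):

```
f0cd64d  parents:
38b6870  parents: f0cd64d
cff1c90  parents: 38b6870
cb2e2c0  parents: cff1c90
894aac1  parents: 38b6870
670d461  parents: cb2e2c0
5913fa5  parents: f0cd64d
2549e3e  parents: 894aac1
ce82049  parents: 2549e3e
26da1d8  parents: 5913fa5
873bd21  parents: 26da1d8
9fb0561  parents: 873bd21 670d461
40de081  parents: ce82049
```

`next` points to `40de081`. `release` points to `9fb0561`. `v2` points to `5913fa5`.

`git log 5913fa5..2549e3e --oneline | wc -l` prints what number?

Reachable from 2549e3e: {2549e3e, 38b6870, 894aac1, f0cd64d}.
Reachable from 5913fa5: {5913fa5, f0cd64d}.
In 2549e3e's history but not 5913fa5's: {2549e3e, 38b6870, 894aac1} — 3 commits.

3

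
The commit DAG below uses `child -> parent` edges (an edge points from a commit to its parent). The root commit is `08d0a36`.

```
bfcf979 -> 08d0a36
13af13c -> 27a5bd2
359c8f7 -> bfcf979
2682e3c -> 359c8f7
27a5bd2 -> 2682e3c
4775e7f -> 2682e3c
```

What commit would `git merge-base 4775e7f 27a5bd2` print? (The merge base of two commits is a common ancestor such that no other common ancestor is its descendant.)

Ancestors of 4775e7f: {08d0a36, 2682e3c, 359c8f7, 4775e7f, bfcf979}.
Ancestors of 27a5bd2: {08d0a36, 2682e3c, 27a5bd2, 359c8f7, bfcf979}.
Common ancestors: {08d0a36, 2682e3c, 359c8f7, bfcf979}.
Among these, 2682e3c is not an ancestor of any other common ancestor — it is the merge base.

2682e3c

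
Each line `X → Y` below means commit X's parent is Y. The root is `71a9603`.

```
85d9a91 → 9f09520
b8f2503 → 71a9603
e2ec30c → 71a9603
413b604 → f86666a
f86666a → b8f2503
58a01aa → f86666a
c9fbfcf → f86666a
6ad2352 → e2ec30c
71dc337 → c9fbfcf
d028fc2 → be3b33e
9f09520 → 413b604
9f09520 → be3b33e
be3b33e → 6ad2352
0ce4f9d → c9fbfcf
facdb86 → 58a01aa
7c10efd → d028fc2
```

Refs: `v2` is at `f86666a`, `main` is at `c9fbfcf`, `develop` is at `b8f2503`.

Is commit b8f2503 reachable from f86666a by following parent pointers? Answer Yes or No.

Yes

Ancestors of f86666a (commits reachable by following parents): {71a9603, b8f2503, f86666a}.
b8f2503 is in that set, so it is an ancestor of f86666a.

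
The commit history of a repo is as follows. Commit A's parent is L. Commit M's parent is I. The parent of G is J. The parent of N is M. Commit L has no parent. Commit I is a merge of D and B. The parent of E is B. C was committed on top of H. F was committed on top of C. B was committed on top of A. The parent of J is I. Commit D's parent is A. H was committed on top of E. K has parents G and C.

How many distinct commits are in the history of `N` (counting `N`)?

Walking parent pointers from N: reachable set = {A, B, D, I, L, M, N}.
That is 7 commits.

7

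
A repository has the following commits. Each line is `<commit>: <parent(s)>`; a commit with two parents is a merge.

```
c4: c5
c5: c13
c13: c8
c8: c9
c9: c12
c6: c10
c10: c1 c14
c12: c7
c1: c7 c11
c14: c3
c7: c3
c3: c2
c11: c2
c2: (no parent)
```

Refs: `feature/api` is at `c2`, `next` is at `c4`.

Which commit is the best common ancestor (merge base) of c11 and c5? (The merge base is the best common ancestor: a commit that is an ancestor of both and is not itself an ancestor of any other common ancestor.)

Ancestors of c11: {c11, c2}.
Ancestors of c5: {c12, c13, c2, c3, c5, c7, c8, c9}.
Common ancestors: {c2}.
The only common ancestor is c2, so it is the merge base.

c2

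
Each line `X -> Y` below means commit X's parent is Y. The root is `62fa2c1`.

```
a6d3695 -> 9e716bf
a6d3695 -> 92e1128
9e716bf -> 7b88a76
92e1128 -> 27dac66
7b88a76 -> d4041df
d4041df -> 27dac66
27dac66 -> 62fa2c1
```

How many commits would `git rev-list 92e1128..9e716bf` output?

3

Reachable from 9e716bf: {27dac66, 62fa2c1, 7b88a76, 9e716bf, d4041df}.
Reachable from 92e1128: {27dac66, 62fa2c1, 92e1128}.
In 9e716bf's history but not 92e1128's: {7b88a76, 9e716bf, d4041df} — 3 commits.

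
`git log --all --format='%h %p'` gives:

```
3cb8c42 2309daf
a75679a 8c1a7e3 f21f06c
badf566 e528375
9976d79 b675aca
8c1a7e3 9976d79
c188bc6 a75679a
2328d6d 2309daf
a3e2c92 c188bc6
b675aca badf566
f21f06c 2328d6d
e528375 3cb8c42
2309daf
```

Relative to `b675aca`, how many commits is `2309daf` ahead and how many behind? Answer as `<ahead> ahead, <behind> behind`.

Reachable from 2309daf: {2309daf}.
Reachable from b675aca: {2309daf, 3cb8c42, b675aca, badf566, e528375}.
Only in 2309daf's history (ahead): {} — 0.
Only in b675aca's history (behind): {3cb8c42, b675aca, badf566, e528375} — 4.

0 ahead, 4 behind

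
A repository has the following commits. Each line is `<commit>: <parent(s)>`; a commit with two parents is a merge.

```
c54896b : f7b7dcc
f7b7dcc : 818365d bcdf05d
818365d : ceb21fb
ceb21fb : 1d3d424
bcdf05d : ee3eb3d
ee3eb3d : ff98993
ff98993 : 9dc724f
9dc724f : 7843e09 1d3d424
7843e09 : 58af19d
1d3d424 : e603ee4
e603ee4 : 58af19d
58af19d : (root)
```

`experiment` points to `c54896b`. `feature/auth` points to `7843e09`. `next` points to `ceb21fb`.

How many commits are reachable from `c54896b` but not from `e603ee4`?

Reachable from c54896b: {1d3d424, 58af19d, 7843e09, 818365d, 9dc724f, bcdf05d, c54896b, ceb21fb, e603ee4, ee3eb3d, f7b7dcc, ff98993}.
Reachable from e603ee4: {58af19d, e603ee4}.
In c54896b's history but not e603ee4's: {1d3d424, 7843e09, 818365d, 9dc724f, bcdf05d, c54896b, ceb21fb, ee3eb3d, f7b7dcc, ff98993} — 10 commits.

10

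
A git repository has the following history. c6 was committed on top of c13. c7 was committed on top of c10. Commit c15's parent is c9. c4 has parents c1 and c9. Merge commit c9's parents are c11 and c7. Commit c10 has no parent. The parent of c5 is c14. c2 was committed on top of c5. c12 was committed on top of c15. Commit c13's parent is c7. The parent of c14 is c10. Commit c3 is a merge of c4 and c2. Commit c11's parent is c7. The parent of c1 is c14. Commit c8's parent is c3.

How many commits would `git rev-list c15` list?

Walking parent pointers from c15: reachable set = {c10, c11, c15, c7, c9}.
That is 5 commits.

5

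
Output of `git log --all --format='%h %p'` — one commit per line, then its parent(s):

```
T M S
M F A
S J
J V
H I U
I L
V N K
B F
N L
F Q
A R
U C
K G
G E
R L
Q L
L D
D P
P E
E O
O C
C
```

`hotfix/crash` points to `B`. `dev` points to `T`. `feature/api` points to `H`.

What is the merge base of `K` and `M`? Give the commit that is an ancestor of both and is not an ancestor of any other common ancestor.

Ancestors of K: {C, E, G, K, O}.
Ancestors of M: {A, C, D, E, F, L, M, O, P, Q, R}.
Common ancestors: {C, E, O}.
Among these, E is not an ancestor of any other common ancestor — it is the merge base.

E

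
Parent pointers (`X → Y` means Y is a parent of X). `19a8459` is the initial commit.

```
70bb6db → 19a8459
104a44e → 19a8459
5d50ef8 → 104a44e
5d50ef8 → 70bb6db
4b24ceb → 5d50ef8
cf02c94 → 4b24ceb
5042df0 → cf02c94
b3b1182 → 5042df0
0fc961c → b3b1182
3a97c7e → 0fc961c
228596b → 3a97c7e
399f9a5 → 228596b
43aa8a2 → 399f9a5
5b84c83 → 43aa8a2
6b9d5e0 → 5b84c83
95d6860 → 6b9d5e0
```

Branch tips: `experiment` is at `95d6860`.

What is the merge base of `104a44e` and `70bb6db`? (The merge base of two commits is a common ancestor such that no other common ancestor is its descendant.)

19a8459

Ancestors of 104a44e: {104a44e, 19a8459}.
Ancestors of 70bb6db: {19a8459, 70bb6db}.
Common ancestors: {19a8459}.
The only common ancestor is 19a8459, so it is the merge base.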